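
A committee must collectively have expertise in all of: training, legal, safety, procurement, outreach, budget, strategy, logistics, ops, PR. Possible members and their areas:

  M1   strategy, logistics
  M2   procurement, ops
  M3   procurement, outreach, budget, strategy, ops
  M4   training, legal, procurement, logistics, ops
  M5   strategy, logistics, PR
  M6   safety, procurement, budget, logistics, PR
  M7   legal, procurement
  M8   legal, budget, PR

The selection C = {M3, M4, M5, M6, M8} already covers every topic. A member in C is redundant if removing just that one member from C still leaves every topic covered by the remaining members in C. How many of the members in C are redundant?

Drop M3: outreach uncovered — not redundant.
Drop M4: training uncovered — not redundant.
Drop M5: the rest still cover every topic — redundant.
Drop M6: safety uncovered — not redundant.
Drop M8: the rest still cover every topic — redundant.
2 redundant: M5, M8.

2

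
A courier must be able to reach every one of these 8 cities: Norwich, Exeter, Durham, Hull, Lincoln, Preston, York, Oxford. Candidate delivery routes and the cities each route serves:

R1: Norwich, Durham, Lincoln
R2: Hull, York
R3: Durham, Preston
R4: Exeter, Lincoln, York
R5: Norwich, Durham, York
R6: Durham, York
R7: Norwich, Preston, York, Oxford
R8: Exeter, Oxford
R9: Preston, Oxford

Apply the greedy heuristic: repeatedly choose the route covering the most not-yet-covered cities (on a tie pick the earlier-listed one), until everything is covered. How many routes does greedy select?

4

Pick 1: R7 covers 4 new cities (Norwich, Preston, York, Oxford).
Pick 2: R1 covers 2 new cities (Durham, Lincoln).
Pick 3: R2 covers 1 new cities (Hull).
Pick 4: R4 covers 1 new cities (Exeter).
Greedy uses 4 routes.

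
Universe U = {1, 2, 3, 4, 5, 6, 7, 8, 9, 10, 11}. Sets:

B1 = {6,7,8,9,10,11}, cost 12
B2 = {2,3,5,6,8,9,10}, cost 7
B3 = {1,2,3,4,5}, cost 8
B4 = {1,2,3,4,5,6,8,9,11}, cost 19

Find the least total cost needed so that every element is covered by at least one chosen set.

B1, B3 cover every element at cost 12 + 8 = 20.
Any cover uses at least 2 sets; among all covering selections none totals below 20.
Greedy by coverage-per-cost would pick B2, B3, B1 for 27 — worse than the optimum 20.

20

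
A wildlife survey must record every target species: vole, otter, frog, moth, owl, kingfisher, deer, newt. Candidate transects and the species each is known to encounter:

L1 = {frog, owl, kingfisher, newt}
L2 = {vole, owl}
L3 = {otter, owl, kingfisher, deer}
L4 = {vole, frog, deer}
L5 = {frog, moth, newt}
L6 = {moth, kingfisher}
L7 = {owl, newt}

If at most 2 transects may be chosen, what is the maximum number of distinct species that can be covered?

7

Choosing L3, L5 covers {otter, frog, moth, owl, kingfisher, deer, newt} — 7 species.
No choice of 2 transects does better; here vole is left uncovered.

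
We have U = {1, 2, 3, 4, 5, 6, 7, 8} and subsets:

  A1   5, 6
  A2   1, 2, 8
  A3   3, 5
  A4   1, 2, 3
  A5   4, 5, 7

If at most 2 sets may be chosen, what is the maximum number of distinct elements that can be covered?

6

Choosing A2, A5 covers {1, 2, 4, 5, 7, 8} — 6 elements.
No choice of 2 sets does better; here 3, 6 are left uncovered.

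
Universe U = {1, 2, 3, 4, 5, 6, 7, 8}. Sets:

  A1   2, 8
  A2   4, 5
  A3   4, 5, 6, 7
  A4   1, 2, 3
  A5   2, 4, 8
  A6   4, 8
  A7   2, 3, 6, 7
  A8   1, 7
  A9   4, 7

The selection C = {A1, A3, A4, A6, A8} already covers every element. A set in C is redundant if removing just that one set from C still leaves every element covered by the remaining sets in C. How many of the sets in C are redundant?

3

Drop A1: the rest still cover every element — redundant.
Drop A3: 5, 6 uncovered — not redundant.
Drop A4: 3 uncovered — not redundant.
Drop A6: the rest still cover every element — redundant.
Drop A8: the rest still cover every element — redundant.
3 redundant: A1, A6, A8.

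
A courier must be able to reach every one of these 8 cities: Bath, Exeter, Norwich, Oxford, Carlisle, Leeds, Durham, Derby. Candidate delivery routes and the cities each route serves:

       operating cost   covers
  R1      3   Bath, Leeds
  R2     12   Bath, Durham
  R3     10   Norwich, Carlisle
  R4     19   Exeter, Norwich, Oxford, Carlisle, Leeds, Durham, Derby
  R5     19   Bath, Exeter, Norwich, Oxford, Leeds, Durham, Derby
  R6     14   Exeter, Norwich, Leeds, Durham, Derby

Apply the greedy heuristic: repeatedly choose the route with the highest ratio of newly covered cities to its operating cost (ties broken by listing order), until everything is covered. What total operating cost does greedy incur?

22

Pick 1: R1 adds 2 new (Bath, Leeds) at operating cost 3 (ratio 2/3).
Pick 2: R4 adds 6 new (Exeter, Norwich, Oxford, Carlisle, Durham, Derby) at operating cost 19 (ratio 6/19).
Greedy total operating cost: 3 + 19 = 22.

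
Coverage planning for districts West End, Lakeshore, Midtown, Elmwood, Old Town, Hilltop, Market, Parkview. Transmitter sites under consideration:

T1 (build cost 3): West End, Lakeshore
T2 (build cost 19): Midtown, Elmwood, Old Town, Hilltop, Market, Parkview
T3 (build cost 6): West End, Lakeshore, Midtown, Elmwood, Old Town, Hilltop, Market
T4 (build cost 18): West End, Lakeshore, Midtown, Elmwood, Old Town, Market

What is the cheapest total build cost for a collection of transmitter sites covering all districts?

T1, T2 cover every district at build cost 3 + 19 = 22.
Any cover uses at least 2 transmitter sites; among all covering selections none totals below 22.

22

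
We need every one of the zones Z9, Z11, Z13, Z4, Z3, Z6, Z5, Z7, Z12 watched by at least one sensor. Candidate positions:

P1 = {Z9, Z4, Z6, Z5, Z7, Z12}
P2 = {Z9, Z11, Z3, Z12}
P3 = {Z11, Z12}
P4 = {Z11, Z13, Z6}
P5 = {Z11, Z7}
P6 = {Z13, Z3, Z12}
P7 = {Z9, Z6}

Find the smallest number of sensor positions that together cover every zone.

3

P1, P2, P4 together cover {Z9, Z11, Z13, Z4, Z3, Z6, Z5, Z7, Z12} — every zone.
No 2 of the 7 sensor positions cover everything (all 21 pairs fall short), so 3 is minimum.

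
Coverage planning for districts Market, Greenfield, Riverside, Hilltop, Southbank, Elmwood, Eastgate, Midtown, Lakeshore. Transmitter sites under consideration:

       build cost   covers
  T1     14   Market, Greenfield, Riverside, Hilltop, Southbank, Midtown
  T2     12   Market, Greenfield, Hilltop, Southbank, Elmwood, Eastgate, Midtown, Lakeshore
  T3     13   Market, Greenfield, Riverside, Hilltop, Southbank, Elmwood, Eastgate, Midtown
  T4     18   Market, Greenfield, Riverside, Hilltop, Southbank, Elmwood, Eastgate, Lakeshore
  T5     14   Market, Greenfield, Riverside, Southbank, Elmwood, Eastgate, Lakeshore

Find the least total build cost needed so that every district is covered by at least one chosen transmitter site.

25

T2, T3 cover every district at build cost 12 + 13 = 25.
Any cover uses at least 2 transmitter sites; among all covering selections none totals below 25.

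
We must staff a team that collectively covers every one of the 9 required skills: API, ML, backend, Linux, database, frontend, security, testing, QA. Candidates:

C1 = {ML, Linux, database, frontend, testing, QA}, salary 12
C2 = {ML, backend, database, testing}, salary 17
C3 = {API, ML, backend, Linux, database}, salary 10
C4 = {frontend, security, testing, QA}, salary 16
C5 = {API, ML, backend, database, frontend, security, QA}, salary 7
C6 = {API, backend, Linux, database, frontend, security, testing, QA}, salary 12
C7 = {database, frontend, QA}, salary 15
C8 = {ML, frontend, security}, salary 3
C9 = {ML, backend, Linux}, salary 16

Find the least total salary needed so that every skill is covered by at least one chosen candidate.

C6, C8 cover every skill at salary 12 + 3 = 15.
Any cover uses at least 2 candidates; among all covering selections none totals below 15.
Greedy by coverage-per-salary would pick C5, C1 for 19 — worse than the optimum 15.

15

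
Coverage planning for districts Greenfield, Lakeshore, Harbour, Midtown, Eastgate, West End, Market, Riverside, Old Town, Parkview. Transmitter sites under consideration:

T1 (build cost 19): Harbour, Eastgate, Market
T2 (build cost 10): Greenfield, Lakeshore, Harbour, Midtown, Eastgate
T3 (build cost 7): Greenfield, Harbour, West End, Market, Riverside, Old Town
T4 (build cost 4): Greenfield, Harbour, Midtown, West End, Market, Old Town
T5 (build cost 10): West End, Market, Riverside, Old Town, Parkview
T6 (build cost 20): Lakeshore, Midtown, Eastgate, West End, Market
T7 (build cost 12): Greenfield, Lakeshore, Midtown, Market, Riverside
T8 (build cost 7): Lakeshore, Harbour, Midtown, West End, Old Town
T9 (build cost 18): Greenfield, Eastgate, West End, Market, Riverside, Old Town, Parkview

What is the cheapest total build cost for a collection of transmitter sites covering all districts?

T2, T5 cover every district at build cost 10 + 10 = 20.
Any cover uses at least 2 transmitter sites; among all covering selections none totals below 20.

20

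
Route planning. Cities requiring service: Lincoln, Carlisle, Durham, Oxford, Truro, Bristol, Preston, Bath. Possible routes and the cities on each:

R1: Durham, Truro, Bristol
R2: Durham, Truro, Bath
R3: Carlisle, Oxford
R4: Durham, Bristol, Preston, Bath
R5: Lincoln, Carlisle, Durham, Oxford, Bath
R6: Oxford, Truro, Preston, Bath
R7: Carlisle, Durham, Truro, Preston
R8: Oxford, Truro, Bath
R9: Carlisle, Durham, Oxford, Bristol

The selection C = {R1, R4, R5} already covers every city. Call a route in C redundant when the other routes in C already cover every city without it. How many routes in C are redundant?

0

Drop R1: Truro uncovered — not redundant.
Drop R4: Preston uncovered — not redundant.
Drop R5: Lincoln, Carlisle, Oxford uncovered — not redundant.
None of the routes in C is redundant.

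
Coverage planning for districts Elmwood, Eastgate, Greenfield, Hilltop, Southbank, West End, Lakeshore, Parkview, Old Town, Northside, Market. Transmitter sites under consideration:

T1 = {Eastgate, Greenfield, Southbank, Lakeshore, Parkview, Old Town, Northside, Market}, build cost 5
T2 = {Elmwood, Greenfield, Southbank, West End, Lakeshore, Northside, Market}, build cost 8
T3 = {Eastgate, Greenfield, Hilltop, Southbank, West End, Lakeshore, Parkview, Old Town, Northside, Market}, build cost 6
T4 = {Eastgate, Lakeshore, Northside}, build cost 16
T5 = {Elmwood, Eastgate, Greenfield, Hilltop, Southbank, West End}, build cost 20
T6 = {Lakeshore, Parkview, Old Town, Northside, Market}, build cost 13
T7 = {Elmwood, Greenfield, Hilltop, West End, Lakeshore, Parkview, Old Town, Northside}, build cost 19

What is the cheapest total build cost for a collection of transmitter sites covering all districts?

14

T2, T3 cover every district at build cost 8 + 6 = 14.
Any cover uses at least 2 transmitter sites; among all covering selections none totals below 14.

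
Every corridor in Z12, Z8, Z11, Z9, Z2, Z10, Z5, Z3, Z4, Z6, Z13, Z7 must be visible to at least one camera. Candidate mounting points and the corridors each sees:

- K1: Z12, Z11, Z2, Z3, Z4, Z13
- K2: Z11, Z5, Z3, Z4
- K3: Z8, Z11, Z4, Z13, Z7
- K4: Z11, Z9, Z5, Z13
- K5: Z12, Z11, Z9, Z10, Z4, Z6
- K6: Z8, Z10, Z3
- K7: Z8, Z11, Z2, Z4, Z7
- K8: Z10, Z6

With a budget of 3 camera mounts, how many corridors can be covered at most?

11

Choosing K1, K3, K5 covers {Z12, Z8, Z11, Z9, Z2, Z10, Z3, Z4, Z6, Z13, Z7} — 11 corridors.
No choice of 3 camera mounts does better; here Z5 is left uncovered.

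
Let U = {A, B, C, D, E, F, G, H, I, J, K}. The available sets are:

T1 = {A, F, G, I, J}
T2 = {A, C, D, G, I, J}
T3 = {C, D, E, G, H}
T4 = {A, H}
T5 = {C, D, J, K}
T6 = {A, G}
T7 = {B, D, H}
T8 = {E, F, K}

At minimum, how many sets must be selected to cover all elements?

3

T2, T7, T8 together cover {A, B, C, D, E, F, G, H, I, J, K} — every element.
No 2 of the 8 sets cover everything (all 28 pairs fall short), so 3 is minimum.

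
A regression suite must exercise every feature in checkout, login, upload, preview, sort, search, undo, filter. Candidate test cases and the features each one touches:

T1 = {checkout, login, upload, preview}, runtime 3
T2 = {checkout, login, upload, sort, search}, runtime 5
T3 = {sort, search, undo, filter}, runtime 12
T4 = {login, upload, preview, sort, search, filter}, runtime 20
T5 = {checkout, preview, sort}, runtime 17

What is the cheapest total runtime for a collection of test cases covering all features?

15

T1, T3 cover every feature at runtime 3 + 12 = 15.
Any cover uses at least 2 test cases; among all covering selections none totals below 15.
Greedy by coverage-per-runtime would pick T1, T2, T3 for 20 — worse than the optimum 15.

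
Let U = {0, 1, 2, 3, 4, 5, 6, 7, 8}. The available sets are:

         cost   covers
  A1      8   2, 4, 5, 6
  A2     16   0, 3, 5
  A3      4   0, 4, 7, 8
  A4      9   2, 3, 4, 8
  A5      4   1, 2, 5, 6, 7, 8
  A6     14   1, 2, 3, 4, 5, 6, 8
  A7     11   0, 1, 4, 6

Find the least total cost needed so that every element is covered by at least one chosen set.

17

A3, A4, A5 cover every element at cost 4 + 9 + 4 = 17.
Any cover uses at least 2 sets; among all covering selections none totals below 17.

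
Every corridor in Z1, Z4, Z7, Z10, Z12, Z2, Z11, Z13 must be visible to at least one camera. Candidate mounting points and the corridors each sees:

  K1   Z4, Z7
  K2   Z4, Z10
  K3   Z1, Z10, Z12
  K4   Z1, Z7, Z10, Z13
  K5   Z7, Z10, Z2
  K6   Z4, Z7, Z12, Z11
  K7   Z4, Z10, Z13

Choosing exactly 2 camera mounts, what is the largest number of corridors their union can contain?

7

Choosing K4, K6 covers {Z1, Z4, Z7, Z10, Z12, Z11, Z13} — 7 corridors.
No choice of 2 camera mounts does better; here Z2 is left uncovered.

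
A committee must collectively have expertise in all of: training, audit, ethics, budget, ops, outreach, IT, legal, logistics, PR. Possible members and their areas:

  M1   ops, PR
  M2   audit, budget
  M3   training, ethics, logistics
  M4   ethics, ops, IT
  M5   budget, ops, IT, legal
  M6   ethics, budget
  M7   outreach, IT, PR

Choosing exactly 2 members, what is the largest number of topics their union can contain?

7

Choosing M3, M5 covers {training, ethics, budget, ops, IT, legal, logistics} — 7 topics.
No choice of 2 members does better; here audit, outreach, PR are left uncovered.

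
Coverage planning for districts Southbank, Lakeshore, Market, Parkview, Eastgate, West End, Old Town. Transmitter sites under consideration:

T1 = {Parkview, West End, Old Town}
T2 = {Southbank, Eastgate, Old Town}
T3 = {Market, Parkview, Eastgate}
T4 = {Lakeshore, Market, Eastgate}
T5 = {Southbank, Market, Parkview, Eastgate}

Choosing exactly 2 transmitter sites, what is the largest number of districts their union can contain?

Choosing T1, T4 covers {Lakeshore, Market, Parkview, Eastgate, West End, Old Town} — 6 districts.
No choice of 2 transmitter sites does better; here Southbank is left uncovered.

6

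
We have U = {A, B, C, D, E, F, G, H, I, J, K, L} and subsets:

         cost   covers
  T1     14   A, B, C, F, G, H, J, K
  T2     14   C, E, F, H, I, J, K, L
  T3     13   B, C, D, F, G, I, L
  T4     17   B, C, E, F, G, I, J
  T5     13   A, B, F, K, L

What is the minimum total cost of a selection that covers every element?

T2, T3, T5 cover every element at cost 14 + 13 + 13 = 40.
Any cover uses at least 3 sets; among all covering selections none totals below 40.
Greedy by coverage-per-cost would pick T1, T3, T2 for 41 — worse than the optimum 40.

40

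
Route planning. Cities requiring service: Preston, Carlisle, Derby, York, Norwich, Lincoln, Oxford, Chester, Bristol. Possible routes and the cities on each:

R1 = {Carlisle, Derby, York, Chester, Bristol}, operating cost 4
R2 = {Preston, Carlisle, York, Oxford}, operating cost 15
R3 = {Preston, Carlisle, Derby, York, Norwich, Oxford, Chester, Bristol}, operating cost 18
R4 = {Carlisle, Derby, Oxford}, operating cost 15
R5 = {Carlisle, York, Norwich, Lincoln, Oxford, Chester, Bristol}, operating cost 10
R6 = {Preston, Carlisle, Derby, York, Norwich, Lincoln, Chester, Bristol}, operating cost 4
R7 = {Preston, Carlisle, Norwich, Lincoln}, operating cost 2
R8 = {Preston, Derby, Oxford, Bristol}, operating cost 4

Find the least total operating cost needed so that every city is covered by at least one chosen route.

R6, R8 cover every city at operating cost 4 + 4 = 8.
Any cover uses at least 2 routes; among all covering selections none totals below 8.

8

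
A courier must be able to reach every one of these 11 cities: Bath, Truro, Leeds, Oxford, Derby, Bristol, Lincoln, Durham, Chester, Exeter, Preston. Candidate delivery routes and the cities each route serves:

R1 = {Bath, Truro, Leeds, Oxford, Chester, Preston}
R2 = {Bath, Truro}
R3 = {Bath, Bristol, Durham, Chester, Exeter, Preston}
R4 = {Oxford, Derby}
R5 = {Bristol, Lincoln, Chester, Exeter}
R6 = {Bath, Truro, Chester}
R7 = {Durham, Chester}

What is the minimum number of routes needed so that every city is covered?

R1, R3, R4, R5 together cover {Bath, Truro, Leeds, Oxford, Derby, Bristol, Lincoln, Durham, Chester, Exeter, Preston} — every city.
No 3 of the 7 routes cover everything (all 35 triples fall short), so 4 is minimum.

4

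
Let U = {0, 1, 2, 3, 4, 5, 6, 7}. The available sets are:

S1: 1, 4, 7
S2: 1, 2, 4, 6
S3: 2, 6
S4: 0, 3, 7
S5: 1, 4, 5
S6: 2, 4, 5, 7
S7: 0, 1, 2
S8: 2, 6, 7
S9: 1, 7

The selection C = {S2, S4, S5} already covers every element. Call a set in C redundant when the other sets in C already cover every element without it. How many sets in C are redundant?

0

Drop S2: 2, 6 uncovered — not redundant.
Drop S4: 0, 3, 7 uncovered — not redundant.
Drop S5: 5 uncovered — not redundant.
None of the sets in C is redundant.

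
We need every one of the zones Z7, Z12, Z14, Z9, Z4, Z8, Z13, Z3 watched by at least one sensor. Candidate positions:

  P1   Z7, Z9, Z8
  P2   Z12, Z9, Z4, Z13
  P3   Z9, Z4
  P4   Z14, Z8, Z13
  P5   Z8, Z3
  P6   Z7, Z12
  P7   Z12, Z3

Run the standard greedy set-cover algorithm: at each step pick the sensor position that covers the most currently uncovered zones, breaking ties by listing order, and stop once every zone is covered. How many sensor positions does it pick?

4

Pick 1: P2 covers 4 new zones (Z12, Z9, Z4, Z13).
Pick 2: P1 covers 2 new zones (Z7, Z8).
Pick 3: P4 covers 1 new zones (Z14).
Pick 4: P5 covers 1 new zones (Z3).
Greedy uses 4 sensor positions.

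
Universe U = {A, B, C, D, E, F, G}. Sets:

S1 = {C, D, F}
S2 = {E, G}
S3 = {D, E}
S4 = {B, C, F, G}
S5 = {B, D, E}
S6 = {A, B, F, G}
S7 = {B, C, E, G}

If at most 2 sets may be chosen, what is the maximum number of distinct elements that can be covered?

Choosing S1, S6 covers {A, B, C, D, F, G} — 6 elements.
No choice of 2 sets does better; here E is left uncovered.

6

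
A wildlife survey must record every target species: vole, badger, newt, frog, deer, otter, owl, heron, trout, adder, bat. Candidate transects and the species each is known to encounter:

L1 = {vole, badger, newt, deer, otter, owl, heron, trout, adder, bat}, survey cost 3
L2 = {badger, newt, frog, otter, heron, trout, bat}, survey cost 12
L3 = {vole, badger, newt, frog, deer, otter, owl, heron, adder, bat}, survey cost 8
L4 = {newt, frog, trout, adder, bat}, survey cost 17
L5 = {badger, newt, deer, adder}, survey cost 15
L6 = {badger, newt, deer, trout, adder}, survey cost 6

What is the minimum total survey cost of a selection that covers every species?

11

L1, L3 cover every species at survey cost 3 + 8 = 11.
Any cover uses at least 2 transects; among all covering selections none totals below 11.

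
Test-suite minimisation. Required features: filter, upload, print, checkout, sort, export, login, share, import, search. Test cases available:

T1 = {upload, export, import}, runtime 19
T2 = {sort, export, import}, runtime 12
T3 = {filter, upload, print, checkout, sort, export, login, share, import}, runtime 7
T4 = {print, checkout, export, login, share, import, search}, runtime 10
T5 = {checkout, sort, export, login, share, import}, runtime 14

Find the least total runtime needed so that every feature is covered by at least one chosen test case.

17

T3, T4 cover every feature at runtime 7 + 10 = 17.
Any cover uses at least 2 test cases; among all covering selections none totals below 17.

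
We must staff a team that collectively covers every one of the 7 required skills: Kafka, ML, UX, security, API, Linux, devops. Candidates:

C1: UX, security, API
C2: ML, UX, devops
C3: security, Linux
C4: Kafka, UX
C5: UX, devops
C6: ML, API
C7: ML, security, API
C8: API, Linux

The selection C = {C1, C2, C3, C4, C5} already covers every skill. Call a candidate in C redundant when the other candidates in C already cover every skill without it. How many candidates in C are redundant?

Drop C1: API uncovered — not redundant.
Drop C2: ML uncovered — not redundant.
Drop C3: Linux uncovered — not redundant.
Drop C4: Kafka uncovered — not redundant.
Drop C5: the rest still cover every skill — redundant.
1 redundant: C5.

1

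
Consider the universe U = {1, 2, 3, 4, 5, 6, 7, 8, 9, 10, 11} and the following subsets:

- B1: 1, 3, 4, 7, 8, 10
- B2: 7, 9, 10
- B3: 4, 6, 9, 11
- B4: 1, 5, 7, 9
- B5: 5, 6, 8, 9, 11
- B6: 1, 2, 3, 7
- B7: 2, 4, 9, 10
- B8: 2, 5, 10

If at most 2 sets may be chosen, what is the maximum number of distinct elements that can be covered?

Choosing B1, B5 covers {1, 3, 4, 5, 6, 7, 8, 9, 10, 11} — 10 elements.
No choice of 2 sets does better; here 2 is left uncovered.

10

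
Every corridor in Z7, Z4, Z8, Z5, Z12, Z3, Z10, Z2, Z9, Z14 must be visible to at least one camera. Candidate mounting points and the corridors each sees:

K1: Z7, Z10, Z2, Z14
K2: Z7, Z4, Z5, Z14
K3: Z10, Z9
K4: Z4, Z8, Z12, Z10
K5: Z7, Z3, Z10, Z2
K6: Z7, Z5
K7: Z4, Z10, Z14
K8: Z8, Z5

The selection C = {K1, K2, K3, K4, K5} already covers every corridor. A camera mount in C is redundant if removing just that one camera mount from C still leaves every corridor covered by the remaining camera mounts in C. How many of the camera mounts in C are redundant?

1

Drop K1: the rest still cover every corridor — redundant.
Drop K2: Z5 uncovered — not redundant.
Drop K3: Z9 uncovered — not redundant.
Drop K4: Z8, Z12 uncovered — not redundant.
Drop K5: Z3 uncovered — not redundant.
1 redundant: K1.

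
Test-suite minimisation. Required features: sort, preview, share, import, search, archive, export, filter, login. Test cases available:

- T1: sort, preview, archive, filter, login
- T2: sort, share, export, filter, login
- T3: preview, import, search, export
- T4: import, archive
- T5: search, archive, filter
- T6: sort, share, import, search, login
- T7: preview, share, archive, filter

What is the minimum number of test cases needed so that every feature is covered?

T1, T2, T3 together cover {sort, preview, share, import, search, archive, export, filter, login} — every feature.
No 2 of the 7 test cases cover everything (all 21 pairs fall short), so 3 is minimum.

3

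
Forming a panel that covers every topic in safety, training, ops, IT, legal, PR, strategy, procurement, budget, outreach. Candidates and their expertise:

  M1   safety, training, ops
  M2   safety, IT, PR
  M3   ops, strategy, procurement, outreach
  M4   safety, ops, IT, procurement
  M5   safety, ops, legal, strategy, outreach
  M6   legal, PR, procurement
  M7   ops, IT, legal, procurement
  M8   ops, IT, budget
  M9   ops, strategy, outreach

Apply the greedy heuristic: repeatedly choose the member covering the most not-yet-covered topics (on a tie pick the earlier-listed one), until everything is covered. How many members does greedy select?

Pick 1: M5 covers 5 new topics (safety, ops, legal, strategy, outreach).
Pick 2: M2 covers 2 new topics (IT, PR).
Pick 3: M1 covers 1 new topics (training).
Pick 4: M3 covers 1 new topics (procurement).
Pick 5: M8 covers 1 new topics (budget).
Greedy uses 5 members. (The true minimum is 4.)

5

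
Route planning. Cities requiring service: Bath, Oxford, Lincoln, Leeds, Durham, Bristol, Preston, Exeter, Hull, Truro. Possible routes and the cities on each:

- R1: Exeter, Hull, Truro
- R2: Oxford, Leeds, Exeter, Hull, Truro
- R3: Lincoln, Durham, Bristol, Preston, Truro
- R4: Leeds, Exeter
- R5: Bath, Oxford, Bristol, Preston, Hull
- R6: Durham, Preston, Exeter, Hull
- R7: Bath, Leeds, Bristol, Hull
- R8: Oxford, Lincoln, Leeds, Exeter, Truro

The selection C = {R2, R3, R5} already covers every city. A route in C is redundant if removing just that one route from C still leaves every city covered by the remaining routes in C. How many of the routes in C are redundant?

Drop R2: Leeds, Exeter uncovered — not redundant.
Drop R3: Lincoln, Durham uncovered — not redundant.
Drop R5: Bath uncovered — not redundant.
None of the routes in C is redundant.

0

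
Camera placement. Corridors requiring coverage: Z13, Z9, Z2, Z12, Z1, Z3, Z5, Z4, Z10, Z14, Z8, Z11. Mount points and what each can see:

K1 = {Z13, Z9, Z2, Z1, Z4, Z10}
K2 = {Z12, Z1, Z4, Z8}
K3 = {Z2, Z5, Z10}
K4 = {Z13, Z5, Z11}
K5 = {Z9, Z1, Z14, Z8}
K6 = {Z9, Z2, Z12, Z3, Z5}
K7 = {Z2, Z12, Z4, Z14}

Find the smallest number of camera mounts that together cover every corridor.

K1, K4, K5, K6 together cover {Z13, Z9, Z2, Z12, Z1, Z3, Z5, Z4, Z10, Z14, Z8, Z11} — every corridor.
No 3 of the 7 camera mounts cover everything (all 35 triples fall short), so 4 is minimum.

4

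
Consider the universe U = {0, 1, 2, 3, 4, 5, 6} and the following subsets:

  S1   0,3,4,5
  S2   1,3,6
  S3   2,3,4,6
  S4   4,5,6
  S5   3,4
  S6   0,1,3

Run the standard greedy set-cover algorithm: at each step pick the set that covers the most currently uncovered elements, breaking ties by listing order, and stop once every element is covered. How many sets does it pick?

3

Pick 1: S1 covers 4 new elements (0, 3, 4, 5).
Pick 2: S2 covers 2 new elements (1, 6).
Pick 3: S3 covers 1 new elements (2).
Greedy uses 3 sets.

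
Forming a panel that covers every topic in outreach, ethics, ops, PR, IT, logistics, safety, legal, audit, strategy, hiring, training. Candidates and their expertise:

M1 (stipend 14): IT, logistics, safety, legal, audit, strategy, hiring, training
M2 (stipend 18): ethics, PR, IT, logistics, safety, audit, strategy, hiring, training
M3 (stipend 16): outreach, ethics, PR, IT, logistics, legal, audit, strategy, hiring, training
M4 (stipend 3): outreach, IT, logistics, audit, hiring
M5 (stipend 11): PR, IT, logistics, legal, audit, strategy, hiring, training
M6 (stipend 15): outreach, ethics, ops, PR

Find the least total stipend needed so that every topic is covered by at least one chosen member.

29

M1, M6 cover every topic at stipend 14 + 15 = 29.
Any cover uses at least 2 members; among all covering selections none totals below 29.
Greedy by coverage-per-stipend would pick M4, M5, M6, M1 for 43 — worse than the optimum 29.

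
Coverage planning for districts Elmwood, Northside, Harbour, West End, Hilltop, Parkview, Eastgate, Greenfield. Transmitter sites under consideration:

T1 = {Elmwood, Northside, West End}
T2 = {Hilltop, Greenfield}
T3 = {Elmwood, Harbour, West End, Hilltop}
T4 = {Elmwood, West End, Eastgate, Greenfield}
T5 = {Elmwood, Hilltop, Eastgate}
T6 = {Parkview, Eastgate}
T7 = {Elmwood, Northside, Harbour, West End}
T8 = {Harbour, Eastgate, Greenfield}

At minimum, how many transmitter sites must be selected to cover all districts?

3

T2, T6, T7 together cover {Elmwood, Northside, Harbour, West End, Hilltop, Parkview, Eastgate, Greenfield} — every district.
No 2 of the 8 transmitter sites cover everything (all 28 pairs fall short), so 3 is minimum.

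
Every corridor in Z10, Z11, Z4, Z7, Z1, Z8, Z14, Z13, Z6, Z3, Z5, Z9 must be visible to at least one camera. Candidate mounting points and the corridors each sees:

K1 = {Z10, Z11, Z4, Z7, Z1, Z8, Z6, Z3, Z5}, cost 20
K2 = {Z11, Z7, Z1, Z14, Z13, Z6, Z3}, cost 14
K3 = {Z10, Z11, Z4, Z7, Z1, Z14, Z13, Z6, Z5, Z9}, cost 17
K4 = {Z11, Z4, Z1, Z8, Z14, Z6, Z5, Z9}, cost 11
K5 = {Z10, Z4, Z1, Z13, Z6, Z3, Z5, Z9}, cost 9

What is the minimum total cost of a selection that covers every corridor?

K2, K4, K5 cover every corridor at cost 14 + 11 + 9 = 34.
Any cover uses at least 2 camera mounts; among all covering selections none totals below 34.

34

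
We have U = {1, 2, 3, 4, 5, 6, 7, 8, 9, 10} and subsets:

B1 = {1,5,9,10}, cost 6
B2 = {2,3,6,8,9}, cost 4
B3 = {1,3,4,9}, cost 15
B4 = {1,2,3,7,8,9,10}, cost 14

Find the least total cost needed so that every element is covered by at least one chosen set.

B1, B2, B3, B4 cover every element at cost 6 + 4 + 15 + 14 = 39.
Any cover uses at least 4 sets; among all covering selections none totals below 39.

39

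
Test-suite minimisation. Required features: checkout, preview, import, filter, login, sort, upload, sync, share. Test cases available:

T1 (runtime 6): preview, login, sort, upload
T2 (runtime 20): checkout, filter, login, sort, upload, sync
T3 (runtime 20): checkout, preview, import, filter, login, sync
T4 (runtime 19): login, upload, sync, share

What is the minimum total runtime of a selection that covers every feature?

45

T1, T3, T4 cover every feature at runtime 6 + 20 + 19 = 45.
Any cover uses at least 3 test cases; among all covering selections none totals below 45.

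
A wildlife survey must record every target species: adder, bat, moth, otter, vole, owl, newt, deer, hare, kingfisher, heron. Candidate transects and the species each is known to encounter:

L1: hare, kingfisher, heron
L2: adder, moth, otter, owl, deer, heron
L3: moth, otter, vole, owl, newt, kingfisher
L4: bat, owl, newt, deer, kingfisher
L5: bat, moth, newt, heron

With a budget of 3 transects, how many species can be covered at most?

10

Choosing L1, L2, L3 covers {adder, moth, otter, vole, owl, newt, deer, hare, kingfisher, heron} — 10 species.
No choice of 3 transects does better; here bat is left uncovered.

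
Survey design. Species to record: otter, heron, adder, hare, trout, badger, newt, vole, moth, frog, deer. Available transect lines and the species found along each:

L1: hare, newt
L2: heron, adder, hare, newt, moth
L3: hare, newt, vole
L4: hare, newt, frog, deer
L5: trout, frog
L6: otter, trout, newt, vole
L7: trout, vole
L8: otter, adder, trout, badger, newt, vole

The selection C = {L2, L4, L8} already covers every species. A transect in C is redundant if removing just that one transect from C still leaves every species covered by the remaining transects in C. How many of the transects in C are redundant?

0

Drop L2: heron, moth uncovered — not redundant.
Drop L4: frog, deer uncovered — not redundant.
Drop L8: otter, trout, badger, vole uncovered — not redundant.
None of the transects in C is redundant.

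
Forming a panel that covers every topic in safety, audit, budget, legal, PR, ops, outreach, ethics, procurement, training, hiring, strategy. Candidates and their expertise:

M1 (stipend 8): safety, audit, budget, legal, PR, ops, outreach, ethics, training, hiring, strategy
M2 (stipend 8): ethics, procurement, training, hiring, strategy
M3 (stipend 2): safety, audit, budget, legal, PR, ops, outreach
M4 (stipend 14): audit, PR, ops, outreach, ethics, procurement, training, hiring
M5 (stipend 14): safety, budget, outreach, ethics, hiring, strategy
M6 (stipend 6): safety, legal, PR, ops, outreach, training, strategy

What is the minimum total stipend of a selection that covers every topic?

M2, M3 cover every topic at stipend 8 + 2 = 10.
Any cover uses at least 2 members; among all covering selections none totals below 10.

10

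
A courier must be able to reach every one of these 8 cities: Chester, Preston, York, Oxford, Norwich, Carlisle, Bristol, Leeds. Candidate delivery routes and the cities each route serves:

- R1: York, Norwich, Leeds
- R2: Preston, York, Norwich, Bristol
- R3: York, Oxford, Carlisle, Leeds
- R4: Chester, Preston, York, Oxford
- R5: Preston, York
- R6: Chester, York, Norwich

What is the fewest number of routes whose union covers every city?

3

R2, R3, R4 together cover {Chester, Preston, York, Oxford, Norwich, Carlisle, Bristol, Leeds} — every city.
No 2 of the 6 routes cover everything (all 15 pairs fall short), so 3 is minimum.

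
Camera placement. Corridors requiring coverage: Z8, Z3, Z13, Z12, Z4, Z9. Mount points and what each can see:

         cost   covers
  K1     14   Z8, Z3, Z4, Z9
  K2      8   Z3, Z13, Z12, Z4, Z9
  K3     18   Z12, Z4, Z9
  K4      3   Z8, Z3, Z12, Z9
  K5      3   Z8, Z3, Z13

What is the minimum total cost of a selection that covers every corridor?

11

K2, K4 cover every corridor at cost 8 + 3 = 11.
Any cover uses at least 2 camera mounts; among all covering selections none totals below 11.
Greedy by coverage-per-cost would pick K4, K5, K2 for 14 — worse than the optimum 11.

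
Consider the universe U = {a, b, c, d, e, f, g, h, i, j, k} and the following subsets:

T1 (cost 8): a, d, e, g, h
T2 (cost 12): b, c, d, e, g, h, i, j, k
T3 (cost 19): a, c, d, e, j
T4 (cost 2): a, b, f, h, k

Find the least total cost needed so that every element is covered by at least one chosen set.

14

T2, T4 cover every element at cost 12 + 2 = 14.
Any cover uses at least 2 sets; among all covering selections none totals below 14.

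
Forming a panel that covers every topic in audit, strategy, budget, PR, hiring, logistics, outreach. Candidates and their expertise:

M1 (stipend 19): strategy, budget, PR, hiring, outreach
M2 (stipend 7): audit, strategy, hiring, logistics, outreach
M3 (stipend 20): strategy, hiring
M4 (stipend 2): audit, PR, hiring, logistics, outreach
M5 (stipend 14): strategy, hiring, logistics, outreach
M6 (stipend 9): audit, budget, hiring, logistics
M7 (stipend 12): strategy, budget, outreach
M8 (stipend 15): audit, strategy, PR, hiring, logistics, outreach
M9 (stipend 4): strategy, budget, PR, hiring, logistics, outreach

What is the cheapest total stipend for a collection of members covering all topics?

6

M4, M9 cover every topic at stipend 2 + 4 = 6.
Any cover uses at least 2 members; among all covering selections none totals below 6.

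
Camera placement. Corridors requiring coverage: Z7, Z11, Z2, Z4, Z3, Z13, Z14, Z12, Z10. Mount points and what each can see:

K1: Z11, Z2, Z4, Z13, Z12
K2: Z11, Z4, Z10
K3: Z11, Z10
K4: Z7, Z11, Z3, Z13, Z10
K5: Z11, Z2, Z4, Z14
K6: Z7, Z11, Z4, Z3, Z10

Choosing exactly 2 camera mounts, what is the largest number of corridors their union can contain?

Choosing K1, K4 covers {Z7, Z11, Z2, Z4, Z3, Z13, Z12, Z10} — 8 corridors.
No choice of 2 camera mounts does better; here Z14 is left uncovered.

8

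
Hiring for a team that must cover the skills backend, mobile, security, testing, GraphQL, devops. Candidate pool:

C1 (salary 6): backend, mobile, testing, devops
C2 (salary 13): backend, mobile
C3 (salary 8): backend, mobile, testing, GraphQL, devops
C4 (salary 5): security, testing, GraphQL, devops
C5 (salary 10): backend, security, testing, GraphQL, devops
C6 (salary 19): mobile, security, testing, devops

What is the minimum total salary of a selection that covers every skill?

11

C1, C4 cover every skill at salary 6 + 5 = 11.
Any cover uses at least 2 candidates; among all covering selections none totals below 11.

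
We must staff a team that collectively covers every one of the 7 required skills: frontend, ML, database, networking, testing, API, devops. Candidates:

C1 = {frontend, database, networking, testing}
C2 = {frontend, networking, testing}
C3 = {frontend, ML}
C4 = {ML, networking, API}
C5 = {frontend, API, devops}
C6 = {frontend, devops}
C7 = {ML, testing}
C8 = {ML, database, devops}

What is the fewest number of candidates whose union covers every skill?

C1, C3, C5 together cover {frontend, ML, database, networking, testing, API, devops} — every skill.
No 2 of the 8 candidates cover everything (all 28 pairs fall short), so 3 is minimum.

3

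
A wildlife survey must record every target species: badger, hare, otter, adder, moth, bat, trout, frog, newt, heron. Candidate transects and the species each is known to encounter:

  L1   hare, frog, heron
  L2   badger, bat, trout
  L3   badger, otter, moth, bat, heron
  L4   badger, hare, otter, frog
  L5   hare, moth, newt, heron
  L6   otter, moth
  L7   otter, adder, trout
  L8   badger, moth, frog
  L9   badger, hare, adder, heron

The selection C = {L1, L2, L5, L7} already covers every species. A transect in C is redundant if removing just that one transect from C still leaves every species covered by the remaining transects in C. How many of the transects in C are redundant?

0

Drop L1: frog uncovered — not redundant.
Drop L2: badger, bat uncovered — not redundant.
Drop L5: moth, newt uncovered — not redundant.
Drop L7: otter, adder uncovered — not redundant.
None of the transects in C is redundant.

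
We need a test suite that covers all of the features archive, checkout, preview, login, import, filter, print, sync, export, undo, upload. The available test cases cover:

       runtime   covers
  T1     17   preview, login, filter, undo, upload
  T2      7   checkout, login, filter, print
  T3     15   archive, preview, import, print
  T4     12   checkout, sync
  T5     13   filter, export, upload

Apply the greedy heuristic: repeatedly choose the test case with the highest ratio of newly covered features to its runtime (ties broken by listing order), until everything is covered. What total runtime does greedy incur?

Pick 1: T2 adds 4 new (checkout, login, filter, print) at runtime 7 (ratio 4/7).
Pick 2: T3 adds 3 new (archive, preview, import) at runtime 15 (ratio 3/15).
Pick 3: T5 adds 2 new (export, upload) at runtime 13 (ratio 2/13).
Pick 4: T4 adds 1 new (sync) at runtime 12 (ratio 1/12).
Pick 5: T1 adds 1 new (undo) at runtime 17 (ratio 1/17).
Greedy total runtime: 7 + 15 + 13 + 12 + 17 = 64. (The true optimum is 57, so greedy overshoots here.)

64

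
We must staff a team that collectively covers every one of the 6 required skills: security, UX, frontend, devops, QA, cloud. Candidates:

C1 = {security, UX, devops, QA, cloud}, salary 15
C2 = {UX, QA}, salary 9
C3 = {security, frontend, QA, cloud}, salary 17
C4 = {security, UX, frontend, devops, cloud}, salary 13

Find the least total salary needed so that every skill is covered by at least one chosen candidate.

22

C2, C4 cover every skill at salary 9 + 13 = 22.
Any cover uses at least 2 candidates; among all covering selections none totals below 22.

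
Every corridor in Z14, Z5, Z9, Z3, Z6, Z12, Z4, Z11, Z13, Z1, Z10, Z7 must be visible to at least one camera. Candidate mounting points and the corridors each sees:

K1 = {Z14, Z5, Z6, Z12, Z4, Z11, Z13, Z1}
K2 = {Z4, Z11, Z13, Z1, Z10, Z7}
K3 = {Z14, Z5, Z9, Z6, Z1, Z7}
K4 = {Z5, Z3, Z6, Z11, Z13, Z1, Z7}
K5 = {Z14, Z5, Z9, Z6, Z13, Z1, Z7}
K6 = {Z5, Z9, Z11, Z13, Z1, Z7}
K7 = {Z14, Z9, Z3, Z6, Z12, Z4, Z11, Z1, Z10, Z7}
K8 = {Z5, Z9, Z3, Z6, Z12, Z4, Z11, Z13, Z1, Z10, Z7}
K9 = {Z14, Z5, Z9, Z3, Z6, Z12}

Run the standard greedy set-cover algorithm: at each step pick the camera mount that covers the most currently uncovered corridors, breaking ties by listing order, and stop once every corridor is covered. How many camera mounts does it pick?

2

Pick 1: K8 covers 11 new corridors (Z5, Z9, Z3, Z6, Z12, Z4, Z11, Z13, Z1, Z10, Z7).
Pick 2: K1 covers 1 new corridors (Z14).
Greedy uses 2 camera mounts.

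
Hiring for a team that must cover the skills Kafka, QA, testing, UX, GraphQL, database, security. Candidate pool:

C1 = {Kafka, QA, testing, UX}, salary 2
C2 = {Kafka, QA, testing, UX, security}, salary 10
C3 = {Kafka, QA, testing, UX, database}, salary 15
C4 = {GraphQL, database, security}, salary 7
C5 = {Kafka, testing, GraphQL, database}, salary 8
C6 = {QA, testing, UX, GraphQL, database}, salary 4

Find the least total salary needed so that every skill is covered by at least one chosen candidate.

9

C1, C4 cover every skill at salary 2 + 7 = 9.
Any cover uses at least 2 candidates; among all covering selections none totals below 9.
Greedy by coverage-per-salary would pick C1, C6, C4 for 13 — worse than the optimum 9.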